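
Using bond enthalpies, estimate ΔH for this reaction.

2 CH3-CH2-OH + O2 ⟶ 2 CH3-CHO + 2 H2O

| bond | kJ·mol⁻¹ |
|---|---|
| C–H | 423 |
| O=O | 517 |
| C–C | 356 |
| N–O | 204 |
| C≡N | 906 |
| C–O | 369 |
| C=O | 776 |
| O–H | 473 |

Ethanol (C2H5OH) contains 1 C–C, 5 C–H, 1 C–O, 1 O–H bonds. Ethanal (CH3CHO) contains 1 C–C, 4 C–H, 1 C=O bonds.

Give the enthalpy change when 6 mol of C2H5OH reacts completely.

ΔH = −1191 kJ

Bonds broken (reactants):
  C–C: 2 × 356 = 712
  C–H: 10 × 423 = 4230
  C–O: 2 × 369 = 738
  O–H: 2 × 473 = 946
  O=O: 1 × 517 = 517
  Σ(broken) = 7143 kJ
Bonds formed (products):
  C–C: 2 × 356 = 712
  C–H: 8 × 423 = 3384
  C=O: 2 × 776 = 1552
  O–H: 4 × 473 = 1892
  Σ(formed) = 7540 kJ
ΔH = Σ(broken) − Σ(formed) = 7143 − 7540 = −397 kJ
For 3× the reaction as written: 3 × (−397) = −1191 kJ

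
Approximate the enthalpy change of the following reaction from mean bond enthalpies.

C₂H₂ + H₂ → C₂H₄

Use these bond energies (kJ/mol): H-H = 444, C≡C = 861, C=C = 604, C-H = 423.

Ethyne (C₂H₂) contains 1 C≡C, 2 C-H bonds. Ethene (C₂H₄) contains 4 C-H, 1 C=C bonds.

ΔH ≈ −145 kJ

Bonds broken (reactants):
  C≡C: 1 × 861 = 861
  C-H: 2 × 423 = 846
  H-H: 1 × 444 = 444
  Σ(broken) = 2151 kJ
Bonds formed (products):
  C-H: 4 × 423 = 1692
  C=C: 1 × 604 = 604
  Σ(formed) = 2296 kJ
ΔH = Σ(broken) − Σ(formed) = 2151 − 2296 = −145 kJ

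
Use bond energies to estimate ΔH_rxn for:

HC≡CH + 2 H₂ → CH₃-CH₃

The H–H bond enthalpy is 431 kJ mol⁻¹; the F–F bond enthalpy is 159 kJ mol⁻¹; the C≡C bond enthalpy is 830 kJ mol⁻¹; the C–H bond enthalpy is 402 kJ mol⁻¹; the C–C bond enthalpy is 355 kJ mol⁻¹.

ΔH ≈ −271 kJ

Bonds broken (reactants):
  C≡C: 1 × 830 = 830
  C–H: 2 × 402 = 804
  H–H: 2 × 431 = 862
  Σ(broken) = 2496 kJ
Bonds formed (products):
  C–C: 1 × 355 = 355
  C–H: 6 × 402 = 2412
  Σ(formed) = 2767 kJ
ΔH = Σ(broken) − Σ(formed) = 2496 − 2767 = −271 kJ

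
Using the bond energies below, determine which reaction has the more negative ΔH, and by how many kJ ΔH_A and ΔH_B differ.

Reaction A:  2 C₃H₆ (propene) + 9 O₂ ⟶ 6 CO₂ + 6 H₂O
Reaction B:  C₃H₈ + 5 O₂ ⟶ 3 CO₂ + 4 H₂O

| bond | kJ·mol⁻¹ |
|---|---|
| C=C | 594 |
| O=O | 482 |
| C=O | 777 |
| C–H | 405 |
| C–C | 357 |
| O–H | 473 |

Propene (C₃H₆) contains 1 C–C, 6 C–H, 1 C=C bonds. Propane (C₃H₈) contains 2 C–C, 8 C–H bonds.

Reaction A:
  Bonds broken (reactants):
    C–C: 2 × 357 = 714
    C–H: 12 × 405 = 4860
    C=C: 2 × 594 = 1188
    O=O: 9 × 482 = 4338
    Σ(broken) = 11100 kJ
  Bonds formed (products):
    C=O: 12 × 777 = 9324
    O–H: 12 × 473 = 5676
    Σ(formed) = 15000 kJ
  ΔH_A = 11100 − 15000 = −3900 kJ
Reaction B:
  Bonds broken (reactants):
    C–C: 2 × 357 = 714
    C–H: 8 × 405 = 3240
    O=O: 5 × 482 = 2410
    Σ(broken) = 6364 kJ
  Bonds formed (products):
    C=O: 6 × 777 = 4662
    O–H: 8 × 473 = 3784
    Σ(formed) = 8446 kJ
  ΔH_B = 6364 − 8446 = −2082 kJ
ΔH_A − ΔH_B = −1818 kJ, so reaction A has the more negative ΔH; |ΔH_A − ΔH_B| = 1818 kJ.

Reaction A, by 1818 kJ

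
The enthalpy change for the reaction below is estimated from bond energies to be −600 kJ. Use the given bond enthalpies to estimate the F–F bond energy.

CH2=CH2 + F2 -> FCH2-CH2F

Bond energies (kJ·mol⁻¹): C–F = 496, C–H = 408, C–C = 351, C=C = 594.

Let D be the F–F bond energy.
Σ(broken) = 4×408 + 1×594 + 1×D = 2226 + D
Σ(formed) = 1×351 + 2×496 + 4×408 = 2975
ΔH = Σ(broken) − Σ(formed) = (2226 + D) − (2975) = −749 + D
Setting this equal to −600 kJ gives D = 149 kJ/mol.

D(F–F) ≈ 149 kJ/mol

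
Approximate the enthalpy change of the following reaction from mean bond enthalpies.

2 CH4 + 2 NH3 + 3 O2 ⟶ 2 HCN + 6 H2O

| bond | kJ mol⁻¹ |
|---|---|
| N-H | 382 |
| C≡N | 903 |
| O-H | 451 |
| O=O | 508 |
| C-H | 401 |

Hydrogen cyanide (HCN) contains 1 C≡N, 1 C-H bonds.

ΔH ≈ −996 kJ

Bonds broken (reactants):
  C-H: 8 × 401 = 3208
  N-H: 6 × 382 = 2292
  O=O: 3 × 508 = 1524
  Σ(broken) = 7024 kJ
Bonds formed (products):
  C≡N: 2 × 903 = 1806
  C-H: 2 × 401 = 802
  O-H: 12 × 451 = 5412
  Σ(formed) = 8020 kJ
ΔH = Σ(broken) − Σ(formed) = 7024 − 8020 = −996 kJ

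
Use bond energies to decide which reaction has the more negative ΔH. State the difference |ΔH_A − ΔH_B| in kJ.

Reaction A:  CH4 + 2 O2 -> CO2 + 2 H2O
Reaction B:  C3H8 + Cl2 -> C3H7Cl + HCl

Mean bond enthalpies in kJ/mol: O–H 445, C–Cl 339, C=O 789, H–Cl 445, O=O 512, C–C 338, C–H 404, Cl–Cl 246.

Reaction A, by 584 kJ

Reaction A:
  Bonds broken (reactants):
    C–H: 4 × 404 = 1616
    O=O: 2 × 512 = 1024
    Σ(broken) = 2640 kJ
  Bonds formed (products):
    C=O: 2 × 789 = 1578
    O–H: 4 × 445 = 1780
    Σ(formed) = 3358 kJ
  ΔH_A = 2640 − 3358 = −718 kJ
Reaction B:
  Bonds broken (reactants):
    C–C: 2 × 338 = 676
    C–H: 8 × 404 = 3232
    Cl–Cl: 1 × 246 = 246
    Σ(broken) = 4154 kJ
  Bonds formed (products):
    C–C: 2 × 338 = 676
    C–Cl: 1 × 339 = 339
    C–H: 7 × 404 = 2828
    H–Cl: 1 × 445 = 445
    Σ(formed) = 4288 kJ
  ΔH_B = 4154 − 4288 = −134 kJ
ΔH_A − ΔH_B = −584 kJ, so reaction A has the more negative ΔH; |ΔH_A − ΔH_B| = 584 kJ.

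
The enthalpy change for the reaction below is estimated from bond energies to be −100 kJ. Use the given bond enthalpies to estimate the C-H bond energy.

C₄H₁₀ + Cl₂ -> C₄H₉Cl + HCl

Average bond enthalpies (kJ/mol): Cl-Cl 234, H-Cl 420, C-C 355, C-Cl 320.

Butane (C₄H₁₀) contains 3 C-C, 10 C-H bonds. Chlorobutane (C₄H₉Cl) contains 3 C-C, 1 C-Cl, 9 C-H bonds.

D(C-H) ≈ 406 kJ/mol

Let D be the C-H bond energy.
Σ(broken) = 3×355 + 10×D + 1×234 = 1299 + 10D
Σ(formed) = 3×355 + 1×320 + 9×D + 1×420 = 1805 + 9D
ΔH = Σ(broken) − Σ(formed) = (1299 + 10D) − (1805 + 9D) = −506 + D
Setting this equal to −100 kJ gives D = 406 kJ/mol.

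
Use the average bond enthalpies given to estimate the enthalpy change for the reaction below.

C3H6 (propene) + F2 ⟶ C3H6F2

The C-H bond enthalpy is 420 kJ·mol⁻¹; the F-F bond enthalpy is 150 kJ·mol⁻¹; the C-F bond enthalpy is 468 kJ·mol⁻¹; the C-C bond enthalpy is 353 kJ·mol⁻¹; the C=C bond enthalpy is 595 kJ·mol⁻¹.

ΔH ≈ −544 kJ

Bonds broken (reactants):
  C-C: 1 × 353 = 353
  C-H: 6 × 420 = 2520
  C=C: 1 × 595 = 595
  F-F: 1 × 150 = 150
  Σ(broken) = 3618 kJ
Bonds formed (products):
  C-C: 2 × 353 = 706
  C-F: 2 × 468 = 936
  C-H: 6 × 420 = 2520
  Σ(formed) = 4162 kJ
ΔH = Σ(broken) − Σ(formed) = 3618 − 4162 = −544 kJ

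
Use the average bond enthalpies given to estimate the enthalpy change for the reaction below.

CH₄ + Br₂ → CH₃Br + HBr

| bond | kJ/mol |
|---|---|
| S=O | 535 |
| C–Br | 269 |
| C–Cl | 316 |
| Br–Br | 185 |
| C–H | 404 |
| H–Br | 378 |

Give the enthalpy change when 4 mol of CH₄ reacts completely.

Bonds broken (reactants):
  Br–Br: 1 × 185 = 185
  C–H: 4 × 404 = 1616
  Σ(broken) = 1801 kJ
Bonds formed (products):
  C–Br: 1 × 269 = 269
  C–H: 3 × 404 = 1212
  H–Br: 1 × 378 = 378
  Σ(formed) = 1859 kJ
ΔH = Σ(broken) − Σ(formed) = 1801 − 1859 = −58 kJ
For 4× the reaction as written: 4 × (−58) = −232 kJ

ΔH = −232 kJ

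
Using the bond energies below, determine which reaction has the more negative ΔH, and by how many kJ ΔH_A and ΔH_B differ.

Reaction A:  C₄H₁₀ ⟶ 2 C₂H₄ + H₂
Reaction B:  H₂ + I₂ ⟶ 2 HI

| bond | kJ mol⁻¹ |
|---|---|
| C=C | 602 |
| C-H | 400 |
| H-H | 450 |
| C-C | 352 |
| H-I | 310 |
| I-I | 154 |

Reaction B, by 218 kJ

Reaction A:
  Bonds broken (reactants):
    C-C: 3 × 352 = 1056
    C-H: 10 × 400 = 4000
    Σ(broken) = 5056 kJ
  Bonds formed (products):
    C-H: 8 × 400 = 3200
    C=C: 2 × 602 = 1204
    H-H: 1 × 450 = 450
    Σ(formed) = 4854 kJ
  ΔH_A = 5056 − 4854 = +202 kJ
Reaction B:
  Bonds broken (reactants):
    H-H: 1 × 450 = 450
    I-I: 1 × 154 = 154
    Σ(broken) = 604 kJ
  Bonds formed (products):
    H-I: 2 × 310 = 620
    Σ(formed) = 620 kJ
  ΔH_B = 604 − 620 = −16 kJ
ΔH_A − ΔH_B = +218 kJ, so reaction B has the more negative ΔH; |ΔH_A − ΔH_B| = 218 kJ.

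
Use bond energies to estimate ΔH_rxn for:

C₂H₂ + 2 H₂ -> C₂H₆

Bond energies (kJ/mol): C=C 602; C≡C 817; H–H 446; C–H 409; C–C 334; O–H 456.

Bonds broken (reactants):
  C≡C: 1 × 817 = 817
  C–H: 2 × 409 = 818
  H–H: 2 × 446 = 892
  Σ(broken) = 2527 kJ
Bonds formed (products):
  C–C: 1 × 334 = 334
  C–H: 6 × 409 = 2454
  Σ(formed) = 2788 kJ
ΔH = Σ(broken) − Σ(formed) = 2527 − 2788 = −261 kJ

ΔH ≈ −261 kJ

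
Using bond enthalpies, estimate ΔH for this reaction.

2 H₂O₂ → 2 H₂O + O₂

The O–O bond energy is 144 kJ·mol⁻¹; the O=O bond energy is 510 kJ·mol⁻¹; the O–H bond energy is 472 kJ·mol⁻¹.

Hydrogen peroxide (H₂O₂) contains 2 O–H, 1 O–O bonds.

ΔH ≈ −222 kJ

Bonds broken (reactants):
  O–H: 4 × 472 = 1888
  O–O: 2 × 144 = 288
  Σ(broken) = 2176 kJ
Bonds formed (products):
  O–H: 4 × 472 = 1888
  O=O: 1 × 510 = 510
  Σ(formed) = 2398 kJ
ΔH = Σ(broken) − Σ(formed) = 2176 − 2398 = −222 kJ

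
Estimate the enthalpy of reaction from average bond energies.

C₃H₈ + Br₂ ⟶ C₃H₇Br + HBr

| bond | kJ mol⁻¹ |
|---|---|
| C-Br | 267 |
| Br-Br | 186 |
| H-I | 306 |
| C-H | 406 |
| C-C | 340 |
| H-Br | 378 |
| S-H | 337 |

ΔH ≈ −53 kJ

Bonds broken (reactants):
  Br-Br: 1 × 186 = 186
  C-C: 2 × 340 = 680
  C-H: 8 × 406 = 3248
  Σ(broken) = 4114 kJ
Bonds formed (products):
  C-Br: 1 × 267 = 267
  C-C: 2 × 340 = 680
  C-H: 7 × 406 = 2842
  H-Br: 1 × 378 = 378
  Σ(formed) = 4167 kJ
ΔH = Σ(broken) − Σ(formed) = 4114 − 4167 = −53 kJ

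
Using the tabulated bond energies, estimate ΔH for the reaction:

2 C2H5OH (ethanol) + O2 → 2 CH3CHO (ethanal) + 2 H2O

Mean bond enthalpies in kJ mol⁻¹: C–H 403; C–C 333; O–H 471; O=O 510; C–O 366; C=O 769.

Bonds broken (reactants):
  C–C: 2 × 333 = 666
  C–H: 10 × 403 = 4030
  C–O: 2 × 366 = 732
  O–H: 2 × 471 = 942
  O=O: 1 × 510 = 510
  Σ(broken) = 6880 kJ
Bonds formed (products):
  C–C: 2 × 333 = 666
  C–H: 8 × 403 = 3224
  C=O: 2 × 769 = 1538
  O–H: 4 × 471 = 1884
  Σ(formed) = 7312 kJ
ΔH = Σ(broken) − Σ(formed) = 6880 − 7312 = −432 kJ

ΔH ≈ −432 kJ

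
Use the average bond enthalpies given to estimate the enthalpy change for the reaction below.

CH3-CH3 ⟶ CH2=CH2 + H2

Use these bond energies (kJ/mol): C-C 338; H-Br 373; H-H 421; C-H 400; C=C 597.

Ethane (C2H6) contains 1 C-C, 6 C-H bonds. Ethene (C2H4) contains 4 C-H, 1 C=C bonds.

ΔH ≈ +120 kJ

Bonds broken (reactants):
  C-C: 1 × 338 = 338
  C-H: 6 × 400 = 2400
  Σ(broken) = 2738 kJ
Bonds formed (products):
  C-H: 4 × 400 = 1600
  C=C: 1 × 597 = 597
  H-H: 1 × 421 = 421
  Σ(formed) = 2618 kJ
ΔH = Σ(broken) − Σ(formed) = 2738 − 2618 = +120 kJ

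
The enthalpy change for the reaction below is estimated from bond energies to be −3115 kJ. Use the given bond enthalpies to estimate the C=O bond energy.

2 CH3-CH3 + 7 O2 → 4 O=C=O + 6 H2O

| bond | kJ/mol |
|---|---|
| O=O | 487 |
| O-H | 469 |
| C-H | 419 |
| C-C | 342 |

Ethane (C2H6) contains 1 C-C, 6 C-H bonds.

D(C=O) ≈ 826 kJ/mol

Let D be the C=O bond energy.
Σ(broken) = 2×342 + 12×419 + 7×487 = 9121
Σ(formed) = 8×D + 12×469 = 5628 + 8D
ΔH = Σ(broken) − Σ(formed) = (9121) − (5628 + 8D) = +3493 − 8D
Setting this equal to −3115 kJ gives 8D = 6608, so D = 826 kJ/mol.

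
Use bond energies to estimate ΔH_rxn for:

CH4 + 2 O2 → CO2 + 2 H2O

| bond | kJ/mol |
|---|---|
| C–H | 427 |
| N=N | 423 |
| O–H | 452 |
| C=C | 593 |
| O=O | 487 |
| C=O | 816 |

ΔH ≈ −758 kJ

Bonds broken (reactants):
  C–H: 4 × 427 = 1708
  O=O: 2 × 487 = 974
  Σ(broken) = 2682 kJ
Bonds formed (products):
  C=O: 2 × 816 = 1632
  O–H: 4 × 452 = 1808
  Σ(formed) = 3440 kJ
ΔH = Σ(broken) − Σ(formed) = 2682 − 3440 = −758 kJ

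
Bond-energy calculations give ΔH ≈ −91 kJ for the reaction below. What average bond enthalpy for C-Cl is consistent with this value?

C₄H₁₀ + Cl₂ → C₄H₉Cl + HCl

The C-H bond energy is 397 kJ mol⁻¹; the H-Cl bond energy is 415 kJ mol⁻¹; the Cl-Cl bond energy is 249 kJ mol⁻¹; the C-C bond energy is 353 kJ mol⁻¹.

D(C-Cl) ≈ 322 kJ/mol

Let D be the C-Cl bond energy.
Σ(broken) = 3×353 + 10×397 + 1×249 = 5278
Σ(formed) = 3×353 + 1×D + 9×397 + 1×415 = 5047 + D
ΔH = Σ(broken) − Σ(formed) = (5278) − (5047 + D) = +231 − D
Setting this equal to −91 kJ gives D = 322 kJ/mol.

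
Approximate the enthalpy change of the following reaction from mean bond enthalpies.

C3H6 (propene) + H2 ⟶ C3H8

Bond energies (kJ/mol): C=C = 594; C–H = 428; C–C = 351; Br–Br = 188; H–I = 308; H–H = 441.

ΔH ≈ −172 kJ

Bonds broken (reactants):
  C–C: 1 × 351 = 351
  C–H: 6 × 428 = 2568
  C=C: 1 × 594 = 594
  H–H: 1 × 441 = 441
  Σ(broken) = 3954 kJ
Bonds formed (products):
  C–C: 2 × 351 = 702
  C–H: 8 × 428 = 3424
  Σ(formed) = 4126 kJ
ΔH = Σ(broken) − Σ(formed) = 3954 − 4126 = −172 kJ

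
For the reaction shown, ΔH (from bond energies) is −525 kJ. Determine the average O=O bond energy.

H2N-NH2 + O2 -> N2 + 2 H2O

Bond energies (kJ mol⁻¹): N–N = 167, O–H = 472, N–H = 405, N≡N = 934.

D(O=O) ≈ 510 kJ/mol

Let D be the O=O bond energy.
Σ(broken) = 4×405 + 1×167 + 1×D = 1787 + D
Σ(formed) = 1×934 + 4×472 = 2822
ΔH = Σ(broken) − Σ(formed) = (1787 + D) − (2822) = −1035 + D
Setting this equal to −525 kJ gives D = 510 kJ/mol.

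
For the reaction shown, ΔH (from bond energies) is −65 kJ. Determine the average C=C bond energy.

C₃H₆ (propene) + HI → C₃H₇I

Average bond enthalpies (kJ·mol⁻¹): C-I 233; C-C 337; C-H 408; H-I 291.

D(C=C) ≈ 622 kJ/mol

Let D be the C=C bond energy.
Σ(broken) = 1×337 + 6×408 + 1×D + 1×291 = 3076 + D
Σ(formed) = 2×337 + 7×408 + 1×233 = 3763
ΔH = Σ(broken) − Σ(formed) = (3076 + D) − (3763) = −687 + D
Setting this equal to −65 kJ gives D = 622 kJ/mol.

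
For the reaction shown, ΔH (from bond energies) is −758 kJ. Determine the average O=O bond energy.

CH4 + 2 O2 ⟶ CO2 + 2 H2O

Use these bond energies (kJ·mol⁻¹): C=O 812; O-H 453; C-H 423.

D(O=O) ≈ 493 kJ/mol

Let D be the O=O bond energy.
Σ(broken) = 4×423 + 2×D = 1692 + 2D
Σ(formed) = 2×812 + 4×453 = 3436
ΔH = Σ(broken) − Σ(formed) = (1692 + 2D) − (3436) = −1744 + 2D
Setting this equal to −758 kJ gives 2D = 986, so D = 493 kJ/mol.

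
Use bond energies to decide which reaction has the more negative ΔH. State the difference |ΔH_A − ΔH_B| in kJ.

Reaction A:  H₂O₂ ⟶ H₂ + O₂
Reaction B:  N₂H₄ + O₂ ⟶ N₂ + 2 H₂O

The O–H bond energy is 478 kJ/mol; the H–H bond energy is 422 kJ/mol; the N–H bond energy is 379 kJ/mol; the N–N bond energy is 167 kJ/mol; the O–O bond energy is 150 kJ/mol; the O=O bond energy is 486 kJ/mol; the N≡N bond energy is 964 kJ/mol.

Reaction B, by 905 kJ

Reaction A:
  Bonds broken (reactants):
    O–H: 2 × 478 = 956
    O–O: 1 × 150 = 150
    Σ(broken) = 1106 kJ
  Bonds formed (products):
    H–H: 1 × 422 = 422
    O=O: 1 × 486 = 486
    Σ(formed) = 908 kJ
  ΔH_A = 1106 − 908 = +198 kJ
Reaction B:
  Bonds broken (reactants):
    N–H: 4 × 379 = 1516
    N–N: 1 × 167 = 167
    O=O: 1 × 486 = 486
    Σ(broken) = 2169 kJ
  Bonds formed (products):
    N≡N: 1 × 964 = 964
    O–H: 4 × 478 = 1912
    Σ(formed) = 2876 kJ
  ΔH_B = 2169 − 2876 = −707 kJ
ΔH_A − ΔH_B = +905 kJ, so reaction B has the more negative ΔH; |ΔH_A − ΔH_B| = 905 kJ.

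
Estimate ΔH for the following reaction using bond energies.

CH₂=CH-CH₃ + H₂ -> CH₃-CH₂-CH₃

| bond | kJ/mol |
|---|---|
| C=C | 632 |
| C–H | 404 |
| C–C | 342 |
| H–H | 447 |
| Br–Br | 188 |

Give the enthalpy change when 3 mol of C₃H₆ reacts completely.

Bonds broken (reactants):
  C–C: 1 × 342 = 342
  C–H: 6 × 404 = 2424
  C=C: 1 × 632 = 632
  H–H: 1 × 447 = 447
  Σ(broken) = 3845 kJ
Bonds formed (products):
  C–C: 2 × 342 = 684
  C–H: 8 × 404 = 3232
  Σ(formed) = 3916 kJ
ΔH = Σ(broken) − Σ(formed) = 3845 − 3916 = −71 kJ
For 3× the reaction as written: 3 × (−71) = −213 kJ

ΔH = −213 kJ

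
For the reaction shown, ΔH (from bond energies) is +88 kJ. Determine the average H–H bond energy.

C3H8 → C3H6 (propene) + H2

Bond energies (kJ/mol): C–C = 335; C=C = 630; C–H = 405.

D(H–H) ≈ 427 kJ/mol

Let D be the H–H bond energy.
Σ(broken) = 2×335 + 8×405 = 3910
Σ(formed) = 1×335 + 6×405 + 1×630 + 1×D = 3395 + D
ΔH = Σ(broken) − Σ(formed) = (3910) − (3395 + D) = +515 − D
Setting this equal to +88 kJ gives D = 427 kJ/mol.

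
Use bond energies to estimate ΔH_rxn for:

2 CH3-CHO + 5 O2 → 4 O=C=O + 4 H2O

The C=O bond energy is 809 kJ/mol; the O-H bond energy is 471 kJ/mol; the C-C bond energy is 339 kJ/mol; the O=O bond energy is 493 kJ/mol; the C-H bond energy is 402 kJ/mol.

Bonds broken (reactants):
  C-C: 2 × 339 = 678
  C-H: 8 × 402 = 3216
  C=O: 2 × 809 = 1618
  O=O: 5 × 493 = 2465
  Σ(broken) = 7977 kJ
Bonds formed (products):
  C=O: 8 × 809 = 6472
  O-H: 8 × 471 = 3768
  Σ(formed) = 10240 kJ
ΔH = Σ(broken) − Σ(formed) = 7977 − 10240 = −2263 kJ

ΔH ≈ −2263 kJ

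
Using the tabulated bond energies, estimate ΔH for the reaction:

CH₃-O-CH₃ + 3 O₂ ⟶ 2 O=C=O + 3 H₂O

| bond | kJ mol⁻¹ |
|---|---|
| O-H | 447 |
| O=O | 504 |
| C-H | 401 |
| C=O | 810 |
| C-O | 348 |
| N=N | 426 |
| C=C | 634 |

ΔH ≈ −1308 kJ

Bonds broken (reactants):
  C-H: 6 × 401 = 2406
  C-O: 2 × 348 = 696
  O=O: 3 × 504 = 1512
  Σ(broken) = 4614 kJ
Bonds formed (products):
  C=O: 4 × 810 = 3240
  O-H: 6 × 447 = 2682
  Σ(formed) = 5922 kJ
ΔH = Σ(broken) − Σ(formed) = 4614 − 5922 = −1308 kJ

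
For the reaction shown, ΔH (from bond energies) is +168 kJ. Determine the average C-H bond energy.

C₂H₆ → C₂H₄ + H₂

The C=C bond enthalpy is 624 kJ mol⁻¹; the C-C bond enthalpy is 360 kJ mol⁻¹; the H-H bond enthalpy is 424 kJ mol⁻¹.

D(C-H) ≈ 428 kJ/mol

Let D be the C-H bond energy.
Σ(broken) = 1×360 + 6×D = 360 + 6D
Σ(formed) = 4×D + 1×624 + 1×424 = 1048 + 4D
ΔH = Σ(broken) − Σ(formed) = (360 + 6D) − (1048 + 4D) = −688 + 2D
Setting this equal to +168 kJ gives 2D = 856, so D = 428 kJ/mol.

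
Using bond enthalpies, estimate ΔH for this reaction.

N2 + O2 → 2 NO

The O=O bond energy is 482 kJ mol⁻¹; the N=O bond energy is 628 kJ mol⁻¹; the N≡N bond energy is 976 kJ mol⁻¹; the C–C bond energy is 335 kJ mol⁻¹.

Bonds broken (reactants):
  N≡N: 1 × 976 = 976
  O=O: 1 × 482 = 482
  Σ(broken) = 1458 kJ
Bonds formed (products):
  N=O: 2 × 628 = 1256
  Σ(formed) = 1256 kJ
ΔH = Σ(broken) − Σ(formed) = 1458 − 1256 = +202 kJ

ΔH ≈ +202 kJ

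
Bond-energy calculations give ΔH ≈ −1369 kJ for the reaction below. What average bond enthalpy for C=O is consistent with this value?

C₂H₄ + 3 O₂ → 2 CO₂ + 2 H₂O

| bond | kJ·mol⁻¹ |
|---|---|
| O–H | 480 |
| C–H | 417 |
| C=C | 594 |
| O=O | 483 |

Let D be the C=O bond energy.
Σ(broken) = 4×417 + 1×594 + 3×483 = 3711
Σ(formed) = 4×D + 4×480 = 1920 + 4D
ΔH = Σ(broken) − Σ(formed) = (3711) − (1920 + 4D) = +1791 − 4D
Setting this equal to −1369 kJ gives 4D = 3160, so D = 790 kJ/mol.

D(C=O) ≈ 790 kJ/mol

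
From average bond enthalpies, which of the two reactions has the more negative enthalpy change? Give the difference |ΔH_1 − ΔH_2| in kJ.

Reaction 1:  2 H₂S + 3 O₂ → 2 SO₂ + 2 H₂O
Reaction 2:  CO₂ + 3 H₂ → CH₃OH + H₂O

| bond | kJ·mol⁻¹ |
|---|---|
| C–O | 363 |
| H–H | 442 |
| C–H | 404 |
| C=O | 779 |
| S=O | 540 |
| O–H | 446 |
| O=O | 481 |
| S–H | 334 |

Reaction 1, by 1136 kJ

Reaction 1:
  Bonds broken (reactants):
    O=O: 3 × 481 = 1443
    S–H: 4 × 334 = 1336
    Σ(broken) = 2779 kJ
  Bonds formed (products):
    O–H: 4 × 446 = 1784
    S=O: 4 × 540 = 2160
    Σ(formed) = 3944 kJ
  ΔH_1 = 2779 − 3944 = −1165 kJ
Reaction 2:
  Bonds broken (reactants):
    C=O: 2 × 779 = 1558
    H–H: 3 × 442 = 1326
    Σ(broken) = 2884 kJ
  Bonds formed (products):
    C–H: 3 × 404 = 1212
    C–O: 1 × 363 = 363
    O–H: 3 × 446 = 1338
    Σ(formed) = 2913 kJ
  ΔH_2 = 2884 − 2913 = −29 kJ
ΔH_1 − ΔH_2 = −1136 kJ, so reaction 1 has the more negative ΔH; |ΔH_1 − ΔH_2| = 1136 kJ.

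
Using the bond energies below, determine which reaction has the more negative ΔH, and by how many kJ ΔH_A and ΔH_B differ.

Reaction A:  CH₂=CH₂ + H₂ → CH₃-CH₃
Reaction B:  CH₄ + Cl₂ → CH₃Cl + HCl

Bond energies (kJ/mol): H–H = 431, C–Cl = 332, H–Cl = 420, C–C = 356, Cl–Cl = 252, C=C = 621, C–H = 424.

Reaction A:
  Bonds broken (reactants):
    C–H: 4 × 424 = 1696
    C=C: 1 × 621 = 621
    H–H: 1 × 431 = 431
    Σ(broken) = 2748 kJ
  Bonds formed (products):
    C–C: 1 × 356 = 356
    C–H: 6 × 424 = 2544
    Σ(formed) = 2900 kJ
  ΔH_A = 2748 − 2900 = −152 kJ
Reaction B:
  Bonds broken (reactants):
    C–H: 4 × 424 = 1696
    Cl–Cl: 1 × 252 = 252
    Σ(broken) = 1948 kJ
  Bonds formed (products):
    C–Cl: 1 × 332 = 332
    C–H: 3 × 424 = 1272
    H–Cl: 1 × 420 = 420
    Σ(formed) = 2024 kJ
  ΔH_B = 1948 − 2024 = −76 kJ
ΔH_A − ΔH_B = −76 kJ, so reaction A has the more negative ΔH; |ΔH_A − ΔH_B| = 76 kJ.

Reaction A, by 76 kJ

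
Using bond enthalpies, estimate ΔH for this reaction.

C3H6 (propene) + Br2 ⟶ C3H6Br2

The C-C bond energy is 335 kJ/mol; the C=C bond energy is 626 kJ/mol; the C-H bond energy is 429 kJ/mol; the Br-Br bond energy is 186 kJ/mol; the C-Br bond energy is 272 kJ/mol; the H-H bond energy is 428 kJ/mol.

Bonds broken (reactants):
  Br-Br: 1 × 186 = 186
  C-C: 1 × 335 = 335
  C-H: 6 × 429 = 2574
  C=C: 1 × 626 = 626
  Σ(broken) = 3721 kJ
Bonds formed (products):
  C-Br: 2 × 272 = 544
  C-C: 2 × 335 = 670
  C-H: 6 × 429 = 2574
  Σ(formed) = 3788 kJ
ΔH = Σ(broken) − Σ(formed) = 3721 − 3788 = −67 kJ

ΔH ≈ −67 kJ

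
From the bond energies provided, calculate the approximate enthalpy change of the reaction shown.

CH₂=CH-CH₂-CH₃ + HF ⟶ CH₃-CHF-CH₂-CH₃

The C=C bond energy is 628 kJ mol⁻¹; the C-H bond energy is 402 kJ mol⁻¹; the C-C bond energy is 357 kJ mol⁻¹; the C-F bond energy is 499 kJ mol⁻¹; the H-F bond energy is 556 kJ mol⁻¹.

ΔH ≈ −74 kJ

Bonds broken (reactants):
  C-C: 2 × 357 = 714
  C-H: 8 × 402 = 3216
  C=C: 1 × 628 = 628
  H-F: 1 × 556 = 556
  Σ(broken) = 5114 kJ
Bonds formed (products):
  C-C: 3 × 357 = 1071
  C-F: 1 × 499 = 499
  C-H: 9 × 402 = 3618
  Σ(formed) = 5188 kJ
ΔH = Σ(broken) − Σ(formed) = 5114 − 5188 = −74 kJ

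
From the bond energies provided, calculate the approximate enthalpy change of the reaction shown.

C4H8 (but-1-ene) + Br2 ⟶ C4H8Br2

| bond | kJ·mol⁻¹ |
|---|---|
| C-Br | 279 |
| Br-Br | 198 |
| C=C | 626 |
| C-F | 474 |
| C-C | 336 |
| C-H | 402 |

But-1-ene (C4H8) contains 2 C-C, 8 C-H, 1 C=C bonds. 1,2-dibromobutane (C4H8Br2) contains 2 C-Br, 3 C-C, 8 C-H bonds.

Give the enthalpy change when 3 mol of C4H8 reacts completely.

ΔH = −210 kJ

Bonds broken (reactants):
  Br-Br: 1 × 198 = 198
  C-C: 2 × 336 = 672
  C-H: 8 × 402 = 3216
  C=C: 1 × 626 = 626
  Σ(broken) = 4712 kJ
Bonds formed (products):
  C-Br: 2 × 279 = 558
  C-C: 3 × 336 = 1008
  C-H: 8 × 402 = 3216
  Σ(formed) = 4782 kJ
ΔH = Σ(broken) − Σ(formed) = 4712 − 4782 = −70 kJ
For 3× the reaction as written: 3 × (−70) = −210 kJ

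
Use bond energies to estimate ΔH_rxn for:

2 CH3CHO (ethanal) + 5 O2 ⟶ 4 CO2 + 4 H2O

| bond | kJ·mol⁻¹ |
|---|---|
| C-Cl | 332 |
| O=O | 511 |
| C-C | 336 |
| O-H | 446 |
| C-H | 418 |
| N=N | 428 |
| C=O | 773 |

Bonds broken (reactants):
  C-C: 2 × 336 = 672
  C-H: 8 × 418 = 3344
  C=O: 2 × 773 = 1546
  O=O: 5 × 511 = 2555
  Σ(broken) = 8117 kJ
Bonds formed (products):
  C=O: 8 × 773 = 6184
  O-H: 8 × 446 = 3568
  Σ(formed) = 9752 kJ
ΔH = Σ(broken) − Σ(formed) = 8117 − 9752 = −1635 kJ

ΔH ≈ −1635 kJ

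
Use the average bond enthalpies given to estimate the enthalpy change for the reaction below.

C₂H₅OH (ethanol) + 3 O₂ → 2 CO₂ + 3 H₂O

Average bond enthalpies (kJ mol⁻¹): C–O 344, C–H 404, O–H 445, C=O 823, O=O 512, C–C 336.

Bonds broken (reactants):
  C–C: 1 × 336 = 336
  C–H: 5 × 404 = 2020
  C–O: 1 × 344 = 344
  O–H: 1 × 445 = 445
  O=O: 3 × 512 = 1536
  Σ(broken) = 4681 kJ
Bonds formed (products):
  C=O: 4 × 823 = 3292
  O–H: 6 × 445 = 2670
  Σ(formed) = 5962 kJ
ΔH = Σ(broken) − Σ(formed) = 4681 − 5962 = −1281 kJ

ΔH ≈ −1281 kJ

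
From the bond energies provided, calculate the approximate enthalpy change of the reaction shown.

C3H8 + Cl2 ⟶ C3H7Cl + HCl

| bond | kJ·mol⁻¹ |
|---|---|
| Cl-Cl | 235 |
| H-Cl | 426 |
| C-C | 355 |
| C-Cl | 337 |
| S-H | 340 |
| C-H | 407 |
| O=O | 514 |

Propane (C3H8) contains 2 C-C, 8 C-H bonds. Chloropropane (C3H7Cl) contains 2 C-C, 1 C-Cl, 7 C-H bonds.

ΔH ≈ −121 kJ

Bonds broken (reactants):
  C-C: 2 × 355 = 710
  C-H: 8 × 407 = 3256
  Cl-Cl: 1 × 235 = 235
  Σ(broken) = 4201 kJ
Bonds formed (products):
  C-C: 2 × 355 = 710
  C-Cl: 1 × 337 = 337
  C-H: 7 × 407 = 2849
  H-Cl: 1 × 426 = 426
  Σ(formed) = 4322 kJ
ΔH = Σ(broken) − Σ(formed) = 4201 − 4322 = −121 kJ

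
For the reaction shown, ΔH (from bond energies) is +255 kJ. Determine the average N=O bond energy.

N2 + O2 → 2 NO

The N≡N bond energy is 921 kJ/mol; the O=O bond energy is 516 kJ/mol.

D(N=O) ≈ 591 kJ/mol

Let D be the N=O bond energy.
Σ(broken) = 1×921 + 1×516 = 1437
Σ(formed) = 2×D = 2D
ΔH = Σ(broken) − Σ(formed) = (1437) − (2D) = +1437 − 2D
Setting this equal to +255 kJ gives 2D = 1182, so D = 591 kJ/mol.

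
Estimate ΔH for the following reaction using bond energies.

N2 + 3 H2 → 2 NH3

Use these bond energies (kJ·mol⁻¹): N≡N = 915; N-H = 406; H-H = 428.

ΔH ≈ −237 kJ

Bonds broken (reactants):
  H-H: 3 × 428 = 1284
  N≡N: 1 × 915 = 915
  Σ(broken) = 2199 kJ
Bonds formed (products):
  N-H: 6 × 406 = 2436
  Σ(formed) = 2436 kJ
ΔH = Σ(broken) − Σ(formed) = 2199 − 2436 = −237 kJ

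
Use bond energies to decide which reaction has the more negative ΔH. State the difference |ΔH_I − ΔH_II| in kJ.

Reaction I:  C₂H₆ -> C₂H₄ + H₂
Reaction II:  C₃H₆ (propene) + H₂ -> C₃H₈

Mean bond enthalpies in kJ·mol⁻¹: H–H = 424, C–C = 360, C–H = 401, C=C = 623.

Reaction I:
  Bonds broken (reactants):
    C–C: 1 × 360 = 360
    C–H: 6 × 401 = 2406
    Σ(broken) = 2766 kJ
  Bonds formed (products):
    C–H: 4 × 401 = 1604
    C=C: 1 × 623 = 623
    H–H: 1 × 424 = 424
    Σ(formed) = 2651 kJ
  ΔH_I = 2766 − 2651 = +115 kJ
Reaction II:
  Bonds broken (reactants):
    C–C: 1 × 360 = 360
    C–H: 6 × 401 = 2406
    C=C: 1 × 623 = 623
    H–H: 1 × 424 = 424
    Σ(broken) = 3813 kJ
  Bonds formed (products):
    C–C: 2 × 360 = 720
    C–H: 8 × 401 = 3208
    Σ(formed) = 3928 kJ
  ΔH_II = 3813 − 3928 = −115 kJ
ΔH_I − ΔH_II = +230 kJ, so reaction II has the more negative ΔH; |ΔH_I − ΔH_II| = 230 kJ.

Reaction II, by 230 kJ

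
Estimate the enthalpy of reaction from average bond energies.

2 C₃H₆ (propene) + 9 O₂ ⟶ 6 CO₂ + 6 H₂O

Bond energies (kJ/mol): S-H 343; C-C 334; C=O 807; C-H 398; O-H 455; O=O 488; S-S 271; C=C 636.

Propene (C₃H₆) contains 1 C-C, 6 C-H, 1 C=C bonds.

ΔH ≈ −4036 kJ

Bonds broken (reactants):
  C-C: 2 × 334 = 668
  C-H: 12 × 398 = 4776
  C=C: 2 × 636 = 1272
  O=O: 9 × 488 = 4392
  Σ(broken) = 11108 kJ
Bonds formed (products):
  C=O: 12 × 807 = 9684
  O-H: 12 × 455 = 5460
  Σ(formed) = 15144 kJ
ΔH = Σ(broken) − Σ(formed) = 11108 − 15144 = −4036 kJ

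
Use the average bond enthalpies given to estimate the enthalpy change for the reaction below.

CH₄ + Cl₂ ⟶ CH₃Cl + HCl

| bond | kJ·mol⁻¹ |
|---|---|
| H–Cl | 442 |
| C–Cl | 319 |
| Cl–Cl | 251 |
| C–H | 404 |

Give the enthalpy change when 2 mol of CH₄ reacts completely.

Bonds broken (reactants):
  C–H: 4 × 404 = 1616
  Cl–Cl: 1 × 251 = 251
  Σ(broken) = 1867 kJ
Bonds formed (products):
  C–Cl: 1 × 319 = 319
  C–H: 3 × 404 = 1212
  H–Cl: 1 × 442 = 442
  Σ(formed) = 1973 kJ
ΔH = Σ(broken) − Σ(formed) = 1867 − 1973 = −106 kJ
For 2× the reaction as written: 2 × (−106) = −212 kJ

ΔH = −212 kJ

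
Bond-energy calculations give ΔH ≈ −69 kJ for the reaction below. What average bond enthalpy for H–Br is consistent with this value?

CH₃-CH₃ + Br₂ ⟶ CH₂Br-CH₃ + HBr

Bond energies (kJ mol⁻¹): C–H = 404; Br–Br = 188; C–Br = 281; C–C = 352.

D(H–Br) ≈ 380 kJ/mol

Let D be the H–Br bond energy.
Σ(broken) = 1×188 + 1×352 + 6×404 = 2964
Σ(formed) = 1×281 + 1×352 + 5×404 + 1×D = 2653 + D
ΔH = Σ(broken) − Σ(formed) = (2964) − (2653 + D) = +311 − D
Setting this equal to −69 kJ gives D = 380 kJ/mol.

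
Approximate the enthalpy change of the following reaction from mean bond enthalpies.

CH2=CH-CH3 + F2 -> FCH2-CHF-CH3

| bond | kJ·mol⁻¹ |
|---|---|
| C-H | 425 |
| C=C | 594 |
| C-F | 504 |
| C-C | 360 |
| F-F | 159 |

ΔH ≈ −615 kJ

Bonds broken (reactants):
  C-C: 1 × 360 = 360
  C-H: 6 × 425 = 2550
  C=C: 1 × 594 = 594
  F-F: 1 × 159 = 159
  Σ(broken) = 3663 kJ
Bonds formed (products):
  C-C: 2 × 360 = 720
  C-F: 2 × 504 = 1008
  C-H: 6 × 425 = 2550
  Σ(formed) = 4278 kJ
ΔH = Σ(broken) − Σ(formed) = 3663 − 4278 = −615 kJ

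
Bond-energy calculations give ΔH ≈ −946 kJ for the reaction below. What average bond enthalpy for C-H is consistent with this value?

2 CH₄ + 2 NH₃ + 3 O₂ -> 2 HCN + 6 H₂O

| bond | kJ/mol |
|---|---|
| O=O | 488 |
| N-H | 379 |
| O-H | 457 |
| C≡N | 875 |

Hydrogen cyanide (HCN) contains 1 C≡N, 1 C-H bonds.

D(C-H) ≈ 425 kJ/mol

Let D be the C-H bond energy.
Σ(broken) = 8×D + 6×379 + 3×488 = 3738 + 8D
Σ(formed) = 2×875 + 2×D + 12×457 = 7234 + 2D
ΔH = Σ(broken) − Σ(formed) = (3738 + 8D) − (7234 + 2D) = −3496 + 6D
Setting this equal to −946 kJ gives 6D = 2550, so D = 425 kJ/mol.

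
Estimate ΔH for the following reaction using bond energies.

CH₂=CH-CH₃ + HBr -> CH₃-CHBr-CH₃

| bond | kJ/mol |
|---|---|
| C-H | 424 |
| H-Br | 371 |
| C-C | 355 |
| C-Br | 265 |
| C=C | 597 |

Bonds broken (reactants):
  C-C: 1 × 355 = 355
  C-H: 6 × 424 = 2544
  C=C: 1 × 597 = 597
  H-Br: 1 × 371 = 371
  Σ(broken) = 3867 kJ
Bonds formed (products):
  C-Br: 1 × 265 = 265
  C-C: 2 × 355 = 710
  C-H: 7 × 424 = 2968
  Σ(formed) = 3943 kJ
ΔH = Σ(broken) − Σ(formed) = 3867 − 3943 = −76 kJ

ΔH ≈ −76 kJ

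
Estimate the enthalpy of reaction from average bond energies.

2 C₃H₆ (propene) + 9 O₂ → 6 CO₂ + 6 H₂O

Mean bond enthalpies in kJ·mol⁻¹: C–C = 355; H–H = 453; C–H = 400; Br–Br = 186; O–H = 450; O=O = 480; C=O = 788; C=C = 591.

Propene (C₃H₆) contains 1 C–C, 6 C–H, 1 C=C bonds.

ΔH ≈ −3844 kJ

Bonds broken (reactants):
  C–C: 2 × 355 = 710
  C–H: 12 × 400 = 4800
  C=C: 2 × 591 = 1182
  O=O: 9 × 480 = 4320
  Σ(broken) = 11012 kJ
Bonds formed (products):
  C=O: 12 × 788 = 9456
  O–H: 12 × 450 = 5400
  Σ(formed) = 14856 kJ
ΔH = Σ(broken) − Σ(formed) = 11012 − 14856 = −3844 kJ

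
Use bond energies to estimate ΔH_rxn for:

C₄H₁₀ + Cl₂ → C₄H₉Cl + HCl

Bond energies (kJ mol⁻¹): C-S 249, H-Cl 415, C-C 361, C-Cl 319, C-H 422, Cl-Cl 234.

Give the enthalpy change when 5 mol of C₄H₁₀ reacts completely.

Bonds broken (reactants):
  C-C: 3 × 361 = 1083
  C-H: 10 × 422 = 4220
  Cl-Cl: 1 × 234 = 234
  Σ(broken) = 5537 kJ
Bonds formed (products):
  C-C: 3 × 361 = 1083
  C-Cl: 1 × 319 = 319
  C-H: 9 × 422 = 3798
  H-Cl: 1 × 415 = 415
  Σ(formed) = 5615 kJ
ΔH = Σ(broken) − Σ(formed) = 5537 − 5615 = −78 kJ
For 5× the reaction as written: 5 × (−78) = −390 kJ

ΔH = −390 kJ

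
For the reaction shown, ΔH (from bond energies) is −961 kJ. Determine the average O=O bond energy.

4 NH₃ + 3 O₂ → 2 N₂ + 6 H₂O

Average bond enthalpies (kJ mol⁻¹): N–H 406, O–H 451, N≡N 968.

Let D be the O=O bond energy.
Σ(broken) = 12×406 + 3×D = 4872 + 3D
Σ(formed) = 2×968 + 12×451 = 7348
ΔH = Σ(broken) − Σ(formed) = (4872 + 3D) − (7348) = −2476 + 3D
Setting this equal to −961 kJ gives 3D = 1515, so D = 505 kJ/mol.

D(O=O) ≈ 505 kJ/mol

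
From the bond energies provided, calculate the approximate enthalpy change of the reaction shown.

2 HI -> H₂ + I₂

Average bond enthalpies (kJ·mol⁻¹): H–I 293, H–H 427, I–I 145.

Bonds broken (reactants):
  H–I: 2 × 293 = 586
  Σ(broken) = 586 kJ
Bonds formed (products):
  H–H: 1 × 427 = 427
  I–I: 1 × 145 = 145
  Σ(formed) = 572 kJ
ΔH = Σ(broken) − Σ(formed) = 586 − 572 = +14 kJ

ΔH ≈ +14 kJ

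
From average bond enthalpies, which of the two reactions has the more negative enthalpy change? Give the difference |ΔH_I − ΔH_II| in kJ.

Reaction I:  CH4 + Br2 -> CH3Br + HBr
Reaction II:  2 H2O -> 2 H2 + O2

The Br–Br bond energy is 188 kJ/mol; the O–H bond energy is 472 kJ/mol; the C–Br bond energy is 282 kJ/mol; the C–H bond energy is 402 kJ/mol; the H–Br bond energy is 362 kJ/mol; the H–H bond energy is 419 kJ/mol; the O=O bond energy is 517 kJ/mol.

Reaction I, by 587 kJ

Reaction I:
  Bonds broken (reactants):
    Br–Br: 1 × 188 = 188
    C–H: 4 × 402 = 1608
    Σ(broken) = 1796 kJ
  Bonds formed (products):
    C–Br: 1 × 282 = 282
    C–H: 3 × 402 = 1206
    H–Br: 1 × 362 = 362
    Σ(formed) = 1850 kJ
  ΔH_I = 1796 − 1850 = −54 kJ
Reaction II:
  Bonds broken (reactants):
    O–H: 4 × 472 = 1888
    Σ(broken) = 1888 kJ
  Bonds formed (products):
    H–H: 2 × 419 = 838
    O=O: 1 × 517 = 517
    Σ(formed) = 1355 kJ
  ΔH_II = 1888 − 1355 = +533 kJ
ΔH_I − ΔH_II = −587 kJ, so reaction I has the more negative ΔH; |ΔH_I − ΔH_II| = 587 kJ.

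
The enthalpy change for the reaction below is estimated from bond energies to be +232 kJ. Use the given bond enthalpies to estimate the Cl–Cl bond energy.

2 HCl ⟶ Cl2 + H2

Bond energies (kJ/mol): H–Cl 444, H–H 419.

D(Cl–Cl) ≈ 237 kJ/mol

Let D be the Cl–Cl bond energy.
Σ(broken) = 2×444 = 888
Σ(formed) = 1×D + 1×419 = 419 + D
ΔH = Σ(broken) − Σ(formed) = (888) − (419 + D) = +469 − D
Setting this equal to +232 kJ gives D = 237 kJ/mol.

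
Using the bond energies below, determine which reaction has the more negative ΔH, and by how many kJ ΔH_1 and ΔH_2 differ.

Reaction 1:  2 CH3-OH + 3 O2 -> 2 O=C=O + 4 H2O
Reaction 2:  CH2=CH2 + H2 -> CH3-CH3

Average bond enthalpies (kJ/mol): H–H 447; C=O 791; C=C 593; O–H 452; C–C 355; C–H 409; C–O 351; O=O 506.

Reaction 1, by 1069 kJ

Reaction 1:
  Bonds broken (reactants):
    C–H: 6 × 409 = 2454
    C–O: 2 × 351 = 702
    O–H: 2 × 452 = 904
    O=O: 3 × 506 = 1518
    Σ(broken) = 5578 kJ
  Bonds formed (products):
    C=O: 4 × 791 = 3164
    O–H: 8 × 452 = 3616
    Σ(formed) = 6780 kJ
  ΔH_1 = 5578 − 6780 = −1202 kJ
Reaction 2:
  Bonds broken (reactants):
    C–H: 4 × 409 = 1636
    C=C: 1 × 593 = 593
    H–H: 1 × 447 = 447
    Σ(broken) = 2676 kJ
  Bonds formed (products):
    C–C: 1 × 355 = 355
    C–H: 6 × 409 = 2454
    Σ(formed) = 2809 kJ
  ΔH_2 = 2676 − 2809 = −133 kJ
ΔH_1 − ΔH_2 = −1069 kJ, so reaction 1 has the more negative ΔH; |ΔH_1 − ΔH_2| = 1069 kJ.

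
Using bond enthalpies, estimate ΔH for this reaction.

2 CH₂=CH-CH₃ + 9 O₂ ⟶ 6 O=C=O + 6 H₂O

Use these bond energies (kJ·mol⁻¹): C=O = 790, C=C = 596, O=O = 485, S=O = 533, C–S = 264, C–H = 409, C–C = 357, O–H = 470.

ΔH ≈ −3941 kJ

Bonds broken (reactants):
  C–C: 2 × 357 = 714
  C–H: 12 × 409 = 4908
  C=C: 2 × 596 = 1192
  O=O: 9 × 485 = 4365
  Σ(broken) = 11179 kJ
Bonds formed (products):
  C=O: 12 × 790 = 9480
  O–H: 12 × 470 = 5640
  Σ(formed) = 15120 kJ
ΔH = Σ(broken) − Σ(formed) = 11179 − 15120 = −3941 kJ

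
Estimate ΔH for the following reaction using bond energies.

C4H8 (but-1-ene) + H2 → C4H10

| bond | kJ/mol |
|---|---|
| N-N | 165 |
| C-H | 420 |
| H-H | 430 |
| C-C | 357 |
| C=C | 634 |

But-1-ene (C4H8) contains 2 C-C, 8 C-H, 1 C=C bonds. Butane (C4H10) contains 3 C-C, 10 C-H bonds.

ΔH ≈ −133 kJ

Bonds broken (reactants):
  C-C: 2 × 357 = 714
  C-H: 8 × 420 = 3360
  C=C: 1 × 634 = 634
  H-H: 1 × 430 = 430
  Σ(broken) = 5138 kJ
Bonds formed (products):
  C-C: 3 × 357 = 1071
  C-H: 10 × 420 = 4200
  Σ(formed) = 5271 kJ
ΔH = Σ(broken) − Σ(formed) = 5138 − 5271 = −133 kJ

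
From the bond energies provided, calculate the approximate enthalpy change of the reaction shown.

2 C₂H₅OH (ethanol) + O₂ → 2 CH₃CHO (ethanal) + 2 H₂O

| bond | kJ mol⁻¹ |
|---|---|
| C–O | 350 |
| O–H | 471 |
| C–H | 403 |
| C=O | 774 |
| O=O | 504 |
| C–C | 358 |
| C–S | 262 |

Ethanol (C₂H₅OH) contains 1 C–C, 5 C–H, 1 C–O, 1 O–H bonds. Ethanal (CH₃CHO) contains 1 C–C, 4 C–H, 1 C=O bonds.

ΔH ≈ −480 kJ

Bonds broken (reactants):
  C–C: 2 × 358 = 716
  C–H: 10 × 403 = 4030
  C–O: 2 × 350 = 700
  O–H: 2 × 471 = 942
  O=O: 1 × 504 = 504
  Σ(broken) = 6892 kJ
Bonds formed (products):
  C–C: 2 × 358 = 716
  C–H: 8 × 403 = 3224
  C=O: 2 × 774 = 1548
  O–H: 4 × 471 = 1884
  Σ(formed) = 7372 kJ
ΔH = Σ(broken) − Σ(formed) = 6892 − 7372 = −480 kJ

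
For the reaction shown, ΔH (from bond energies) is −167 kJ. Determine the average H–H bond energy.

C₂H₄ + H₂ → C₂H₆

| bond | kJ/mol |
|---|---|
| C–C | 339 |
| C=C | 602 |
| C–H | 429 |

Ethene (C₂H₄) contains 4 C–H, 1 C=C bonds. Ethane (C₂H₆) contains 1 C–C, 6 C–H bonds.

D(H–H) ≈ 428 kJ/mol

Let D be the H–H bond energy.
Σ(broken) = 4×429 + 1×602 + 1×D = 2318 + D
Σ(formed) = 1×339 + 6×429 = 2913
ΔH = Σ(broken) − Σ(formed) = (2318 + D) − (2913) = −595 + D
Setting this equal to −167 kJ gives D = 428 kJ/mol.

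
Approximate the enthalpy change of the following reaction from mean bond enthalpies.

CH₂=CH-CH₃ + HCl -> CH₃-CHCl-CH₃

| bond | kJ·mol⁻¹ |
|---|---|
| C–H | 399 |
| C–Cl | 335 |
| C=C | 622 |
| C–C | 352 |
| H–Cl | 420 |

ΔH ≈ −44 kJ

Bonds broken (reactants):
  C–C: 1 × 352 = 352
  C–H: 6 × 399 = 2394
  C=C: 1 × 622 = 622
  H–Cl: 1 × 420 = 420
  Σ(broken) = 3788 kJ
Bonds formed (products):
  C–C: 2 × 352 = 704
  C–Cl: 1 × 335 = 335
  C–H: 7 × 399 = 2793
  Σ(formed) = 3832 kJ
ΔH = Σ(broken) − Σ(formed) = 3788 − 3832 = −44 kJ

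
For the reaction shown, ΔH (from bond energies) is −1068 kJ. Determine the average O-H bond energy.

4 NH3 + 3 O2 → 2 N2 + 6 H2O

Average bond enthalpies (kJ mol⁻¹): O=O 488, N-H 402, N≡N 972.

D(O-H) ≈ 451 kJ/mol

Let D be the O-H bond energy.
Σ(broken) = 12×402 + 3×488 = 6288
Σ(formed) = 2×972 + 12×D = 1944 + 12D
ΔH = Σ(broken) − Σ(formed) = (6288) − (1944 + 12D) = +4344 − 12D
Setting this equal to −1068 kJ gives 12D = 5412, so D = 451 kJ/mol.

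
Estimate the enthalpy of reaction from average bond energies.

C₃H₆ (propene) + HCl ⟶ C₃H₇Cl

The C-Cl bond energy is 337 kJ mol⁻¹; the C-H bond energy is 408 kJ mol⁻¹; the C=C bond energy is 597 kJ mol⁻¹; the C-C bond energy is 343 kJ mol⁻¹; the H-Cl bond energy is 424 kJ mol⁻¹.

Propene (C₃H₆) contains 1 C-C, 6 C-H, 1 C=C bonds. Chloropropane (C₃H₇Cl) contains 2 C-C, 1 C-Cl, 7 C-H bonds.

Bonds broken (reactants):
  C-C: 1 × 343 = 343
  C-H: 6 × 408 = 2448
  C=C: 1 × 597 = 597
  H-Cl: 1 × 424 = 424
  Σ(broken) = 3812 kJ
Bonds formed (products):
  C-C: 2 × 343 = 686
  C-Cl: 1 × 337 = 337
  C-H: 7 × 408 = 2856
  Σ(formed) = 3879 kJ
ΔH = Σ(broken) − Σ(formed) = 3812 − 3879 = −67 kJ

ΔH ≈ −67 kJ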